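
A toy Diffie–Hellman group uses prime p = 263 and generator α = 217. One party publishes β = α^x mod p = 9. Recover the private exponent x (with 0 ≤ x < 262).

Baby-step giant-step with m = ceil(sqrt(262)) = 17.
Baby table (217^j mod 263 for j=0..16):
  0:1  1:217  2:12  3:237  4:144  5:214  6:150  7:201
  8:222  9:45  10:34  11:14  12:145  13:168  14:162  15:175
  16:103
Giant step factor: 217^(-17) ≡ 197 (mod 263).
Scan 9·197^i mod 263 for i = 0, 1, …:
  i=0: 9   i=1: 195   i=2: 17   i=3: 193
  i=4: 149   i=5: 160   i=6: 223   i=7: 10
  i=8: 129   i=9: 165   i=10: 156   i=11: 224
  i=12: 207   i=13: 14
Match at i=13, j=11: x = 13·17 + 11 = 232.

232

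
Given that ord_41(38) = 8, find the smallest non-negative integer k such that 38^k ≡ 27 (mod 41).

7

Successive powers of 38 modulo 41:
  38^0=1  38^1=38  38^2=9  38^3=14  38^4=40  38^5=3
  38^6=32  38^7=27
So 38^7 ≡ 27 (mod 41), giving k = 7.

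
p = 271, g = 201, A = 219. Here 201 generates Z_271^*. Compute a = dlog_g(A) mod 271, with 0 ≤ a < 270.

Baby-step giant-step with m = ceil(sqrt(270)) = 17.
Baby table (201^j mod 271 for j=0..16):
  0:1  1:201  2:22  3:86  4:213  5:266  6:79  7:161
  8:112  9:19  10:25  11:147  12:8  13:253  14:176  15:146
  16:78
Giant step factor: 201^(-17) ≡ 210 (mod 271).
Scan 219·210^i mod 271 for i = 0, 1, …:
  i=0: 219   i=1: 191   i=2: 2   i=3: 149
  i=4: 125   i=5: 234   i=6: 89   i=7: 262
  i=8: 7   i=9: 115   i=10: 31   i=11: 6
  i=12: 176
Match at i=12, j=14: a = 12·17 + 14 = 218.

218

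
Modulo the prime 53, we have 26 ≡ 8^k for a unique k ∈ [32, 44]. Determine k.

43

Compute 8^32 mod 53 = 47, then multiply by 8 repeatedly:
  8^32=47  8^33=5  8^34=40  8^35=2  8^36=16
  8^37=22  8^38=17  8^39=30  8^40=28  8^41=12
  8^42=43  8^43=26
Found 26 at exponent 43.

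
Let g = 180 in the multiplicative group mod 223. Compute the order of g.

The order of 180 must divide p − 1 = 222 = 2 · 3 · 37.
Divisors: 1, 2, 3, 6, 37, 74, 111, 222.
Check each in increasing order: 180^1 ≡ 180;  180^2 ≡ 65;  180^3 ≡ 104;  180^6 ≡ 112;  180^37 ≡ 184;  180^74 ≡ 183;  180^111 ≡ 222;  180^222 ≡ 1.
Smallest exponent giving 1 is 222.

222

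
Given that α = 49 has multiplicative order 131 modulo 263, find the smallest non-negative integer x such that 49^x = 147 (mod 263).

129

Baby-step giant-step with m = ceil(sqrt(131)) = 12.
Baby table (49^j mod 263 for j=0..11):
  0:1  1:49  2:34  3:88  4:104  5:99  6:117  7:210
  8:33  9:39  10:70  11:11
Giant step factor: 49^(-12) ≡ 81 (mod 263).
Scan 147·81^i mod 263 for i = 0, 1, …:
  i=0: 147   i=1: 72   i=2: 46   i=3: 44
  i=4: 145   i=5: 173   i=6: 74   i=7: 208
  i=8: 16   i=9: 244   i=10: 39
Match at i=10, j=9: x = 10·12 + 9 = 129.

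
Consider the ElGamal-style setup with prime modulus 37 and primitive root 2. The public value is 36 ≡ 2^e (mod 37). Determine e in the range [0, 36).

Successive powers of 2 modulo 37:
  2^0=1  2^1=2  2^2=4  2^3=8  2^4=16  2^5=32
  2^6=27  2^7=17  2^8=34  2^9=31  2^10=25  2^11=13
  2^12=26  2^13=15  2^14=30  2^15=23  2^16=9  2^17=18
  2^18=36
So 2^18 ≡ 36 (mod 37), giving e = 18.

18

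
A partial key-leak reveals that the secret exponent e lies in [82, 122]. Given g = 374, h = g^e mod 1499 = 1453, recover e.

Compute 374^82 mod 1499 = 157, then multiply by 374 repeatedly:
  374^82=157  374^83=257  374^84=182  374^85=613  374^86=1414
  374^87=1188  374^88=608  374^89=1043  374^90=342  374^91=493
  374^92=5  374^93=371  374^94=846  374^95=115  374^96=1038
  374^97=1470  374^98=1146  374^99=1389  374^100=832  374^101=875
  374^102=468  374^103=1148  374^104=638  374^105=271  374^106=921
  374^107=1183  374^108=237  374^109=197  374^110=227  374^111=954
  374^112=34  374^113=724  374^114=956  374^115=782  374^116=163
  374^117=1002  374^118=1497  374^119=751  374^120=561  374^121=1453
Found 1453 at exponent 121.

121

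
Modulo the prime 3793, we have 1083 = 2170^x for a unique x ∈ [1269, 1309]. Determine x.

1272

Compute 2170^1269 mod 3793 = 331, then multiply by 2170 repeatedly:
  2170^1269=331  2170^1270=1393  2170^1271=3582  2170^1272=1083
Found 1083 at exponent 1272.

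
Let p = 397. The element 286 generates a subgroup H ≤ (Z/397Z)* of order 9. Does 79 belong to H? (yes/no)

yes

⟨286⟩ has order 9; its elements mod 397 are {1, 14, 34, 79, 196, 286, 304, 312, 362}.
79 is in this set.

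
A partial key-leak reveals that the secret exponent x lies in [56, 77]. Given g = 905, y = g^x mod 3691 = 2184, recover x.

Compute 905^56 mod 3691 = 837, then multiply by 905 repeatedly:
  905^56=837  905^57=830  905^58=1877  905^59=825  905^60=1043
  905^61=2710  905^62=1726  905^63=737  905^64=2605  905^65=2667
  905^66=3412  905^67=2184
Found 2184 at exponent 67.

67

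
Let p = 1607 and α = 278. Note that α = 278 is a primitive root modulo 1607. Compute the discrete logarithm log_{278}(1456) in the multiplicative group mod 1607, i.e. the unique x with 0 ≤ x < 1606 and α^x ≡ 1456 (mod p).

976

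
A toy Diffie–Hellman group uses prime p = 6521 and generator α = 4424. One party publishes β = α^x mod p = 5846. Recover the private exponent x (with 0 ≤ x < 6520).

4187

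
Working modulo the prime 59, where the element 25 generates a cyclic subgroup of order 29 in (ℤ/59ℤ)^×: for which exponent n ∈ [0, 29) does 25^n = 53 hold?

26

Successive powers of 25 modulo 59:
  25^0=1  25^1=25  25^2=35  25^3=49  25^4=45  25^5=4
  25^6=41  25^7=22  25^8=19  25^9=3  25^10=16  25^11=46
  25^12=29  25^13=17  25^14=12  25^15=5  25^16=7  25^17=57
  25^18=9  25^19=48  25^20=20  25^21=28  25^22=51  25^23=36
  25^24=15  25^25=21  25^26=53
So 25^26 ≡ 53 (mod 59), giving n = 26.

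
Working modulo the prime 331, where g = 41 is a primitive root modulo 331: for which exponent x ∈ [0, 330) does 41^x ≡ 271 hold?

248

Baby-step giant-step with m = ceil(sqrt(330)) = 19.
Baby table (41^j mod 331 for j=0..18):
  0:1  1:41  2:26  3:73  4:14  5:243  6:33  7:29
  8:196  9:92  10:131  11:75  12:96  13:295  14:179  15:57
  16:20  17:158  18:189
Giant step factor: 41^(-19) ≡ 129 (mod 331).
Scan 271·129^i mod 331 for i = 0, 1, …:
  i=0: 271   i=1: 204   i=2: 167   i=3: 28
  i=4: 302   i=5: 231   i=6: 9   i=7: 168
  i=8: 157   i=9: 62   i=10: 54   i=11: 15
  i=12: 280   i=13: 41
Match at i=13, j=1: x = 13·19 + 1 = 248.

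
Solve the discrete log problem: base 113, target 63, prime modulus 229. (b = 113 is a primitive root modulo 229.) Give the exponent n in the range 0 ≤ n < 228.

79

Baby-step giant-step with m = ceil(sqrt(228)) = 16.
Baby table (113^j mod 229 for j=0..15):
  0:1  1:113  2:174  3:197  4:48  5:157  6:108  7:67
  8:14  9:208  10:146  11:10  12:214  13:137  14:138  15:22
Giant step factor: 113^(-16) ≡ 111 (mod 229).
Scan 63·111^i mod 229 for i = 0, 1, …:
  i=0: 63   i=1: 123   i=2: 142   i=3: 190
  i=4: 22
Match at i=4, j=15: n = 4·16 + 15 = 79.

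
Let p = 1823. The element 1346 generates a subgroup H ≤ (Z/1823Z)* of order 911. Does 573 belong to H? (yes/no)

573 ∈ ⟨1346⟩ iff 573^911 ≡ 1 (mod 1823), since |⟨1346⟩| = 911.
573^911 mod 1823 = 1822.
Since 1822 ≠ 1, 573 does not lie in the subgroup.

no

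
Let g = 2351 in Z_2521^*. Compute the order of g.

2520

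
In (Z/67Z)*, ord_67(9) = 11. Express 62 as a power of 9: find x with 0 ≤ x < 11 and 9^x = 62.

4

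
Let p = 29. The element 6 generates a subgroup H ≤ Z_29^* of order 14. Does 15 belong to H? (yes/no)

⟨6⟩ has order 14; its elements mod 29 are {1, 4, 5, 6, 7, 9, 13, 16, 20, 22, 23, 24, 25, 28}.
15 is not in this set.

no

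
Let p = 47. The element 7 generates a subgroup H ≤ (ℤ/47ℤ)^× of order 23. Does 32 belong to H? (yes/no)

⟨7⟩ has order 23; its elements mod 47 are {1, 2, 3, 4, 6, 7, 8, 9, 12, 14, 16, 17, 18, 21, 24, 25, 27, 28, 32, 34, 36, 37, 42}.
32 is in this set.

yes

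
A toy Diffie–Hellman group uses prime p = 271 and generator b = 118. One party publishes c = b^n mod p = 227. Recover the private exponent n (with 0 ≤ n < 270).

147

Baby-step giant-step with m = ceil(sqrt(270)) = 17.
Baby table (118^j mod 271 for j=0..16):
  0:1  1:118  2:103  3:230  4:40  5:113  6:55  7:257
  8:245  9:184  10:32  11:253  12:44  13:43  14:196  15:93
  16:134
Giant step factor: 118^(-17) ≡ 222 (mod 271).
Scan 227·222^i mod 271 for i = 0, 1, …:
  i=0: 227   i=1: 259   i=2: 46   i=3: 185
  i=4: 149   i=5: 16   i=6: 29   i=7: 205
  i=8: 253
Match at i=8, j=11: n = 8·17 + 11 = 147.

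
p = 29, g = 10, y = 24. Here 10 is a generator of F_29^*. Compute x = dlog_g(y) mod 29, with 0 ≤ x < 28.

4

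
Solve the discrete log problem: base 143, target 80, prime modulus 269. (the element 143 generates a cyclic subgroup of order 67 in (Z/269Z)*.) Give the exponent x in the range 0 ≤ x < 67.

Baby-step giant-step with m = ceil(sqrt(67)) = 9.
Baby table (143^j mod 269 for j=0..8):
  0:1  1:143  2:5  3:177  4:25  5:78  6:125  7:121
  8:87
Giant step factor: 143^(-9) ≡ 265 (mod 269).
Scan 80·265^i mod 269 for i = 0, 1, …:
  i=0: 80   i=1: 218   i=2: 204   i=3: 260
  i=4: 36   i=5: 125
Match at i=5, j=6: x = 5·9 + 6 = 51.

51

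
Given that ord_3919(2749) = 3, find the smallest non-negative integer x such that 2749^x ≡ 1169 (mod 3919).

Successive powers of 2749 modulo 3919:
  2749^0=1  2749^1=2749  2749^2=1169
So 2749^2 ≡ 1169 (mod 3919), giving x = 2.

2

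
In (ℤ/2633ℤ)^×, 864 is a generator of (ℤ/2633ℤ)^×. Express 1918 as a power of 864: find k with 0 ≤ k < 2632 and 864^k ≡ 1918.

1472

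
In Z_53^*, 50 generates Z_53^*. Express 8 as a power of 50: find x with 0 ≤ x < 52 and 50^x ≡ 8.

17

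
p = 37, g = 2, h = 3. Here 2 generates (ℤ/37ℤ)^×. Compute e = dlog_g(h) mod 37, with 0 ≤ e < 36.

26

Successive powers of 2 modulo 37:
  2^0=1  2^1=2  2^2=4  2^3=8  2^4=16  2^5=32
  2^6=27  2^7=17  2^8=34  2^9=31  2^10=25  2^11=13
  2^12=26  2^13=15  2^14=30  2^15=23  2^16=9  2^17=18
  2^18=36  2^19=35  2^20=33  2^21=29  2^22=21  2^23=5
  2^24=10  2^25=20  2^26=3
So 2^26 ≡ 3 (mod 37), giving e = 26.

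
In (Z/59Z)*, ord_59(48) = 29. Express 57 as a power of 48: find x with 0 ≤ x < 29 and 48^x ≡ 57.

Successive powers of 48 modulo 59:
  48^0=1  48^1=48  48^2=3  48^3=26  48^4=9  48^5=19
  48^6=27  48^7=57
So 48^7 ≡ 57 (mod 59), giving x = 7.

7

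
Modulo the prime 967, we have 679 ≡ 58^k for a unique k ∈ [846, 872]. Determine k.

857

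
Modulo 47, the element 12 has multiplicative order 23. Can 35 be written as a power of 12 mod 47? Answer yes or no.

no

⟨12⟩ has order 23; its elements mod 47 are {1, 2, 3, 4, 6, 7, 8, 9, 12, 14, 16, 17, 18, 21, 24, 25, 27, 28, 32, 34, 36, 37, 42}.
35 is not in this set.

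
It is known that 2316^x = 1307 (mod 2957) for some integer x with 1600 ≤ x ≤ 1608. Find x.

1608

Compute 2316^1600 mod 2957 = 835, then multiply by 2316 repeatedly:
  2316^1600=835  2316^1601=2939  2316^1602=2667  2316^1603=2556  2316^1604=2739
  2316^1605=759  2316^1606=1386  2316^1607=1631  2316^1608=1307
Found 1307 at exponent 1608.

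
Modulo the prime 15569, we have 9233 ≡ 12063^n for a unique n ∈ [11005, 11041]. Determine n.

Compute 12063^11005 mod 15569 = 10285, then multiply by 12063 repeatedly:
  12063^11005=10285  12063^11006=14163  12063^11007=9632  12063^11008=14938  12063^11009=1488
  12063^11010=14256  12063^11011=10523  12063^11012=4892  12063^11013=5686  12063^11014=8773
  12063^11015=6206  12063^11016=7226  12063^11017=11976  12063^11018=1737  12063^11019=13126
  12063^11020=2208  12063^11021=12114  12063^11022=548  12063^11023=9268  12063^11024=14464
  12063^11025=13018  12063^11026=7200  12063^11027=9718  12063^11028=9233
Found 9233 at exponent 11028.

11028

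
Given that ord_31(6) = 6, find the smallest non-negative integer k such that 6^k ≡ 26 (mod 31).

5

Successive powers of 6 modulo 31:
  6^0=1  6^1=6  6^2=5  6^3=30  6^4=25  6^5=26
So 6^5 ≡ 26 (mod 31), giving k = 5.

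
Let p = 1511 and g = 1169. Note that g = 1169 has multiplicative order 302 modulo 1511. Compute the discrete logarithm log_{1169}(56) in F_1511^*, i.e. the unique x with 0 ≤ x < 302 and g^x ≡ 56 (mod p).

212

Baby-step giant-step with m = ceil(sqrt(302)) = 18.
Baby table (1169^j mod 1511 for j=0..17):
  0:1  1:1169  2:617  3:526  4:1428  5:1188  6:163  7:161
  8:845  9:1122  10:70  11:236  12:882  13:556  14:234  15:55
  16:833  17:693
Giant step factor: 1169^(-18) ≡ 294 (mod 1511).
Scan 56·294^i mod 1511 for i = 0, 1, …:
  i=0: 56   i=1: 1354   i=2: 683   i=3: 1350
  i=4: 1018   i=5: 114   i=6: 274   i=7: 473
  i=8: 50   i=9: 1101   i=10: 340   i=11: 234
Match at i=11, j=14: x = 11·18 + 14 = 212.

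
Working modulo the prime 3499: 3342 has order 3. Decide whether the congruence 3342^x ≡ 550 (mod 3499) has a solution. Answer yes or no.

no

⟨3342⟩ has order 3; its elements mod 3499 are {1, 156, 3342}.
550 is not in this set.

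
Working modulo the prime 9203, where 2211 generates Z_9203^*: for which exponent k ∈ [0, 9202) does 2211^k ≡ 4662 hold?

7269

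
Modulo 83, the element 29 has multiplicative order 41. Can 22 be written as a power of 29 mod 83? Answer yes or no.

22 ∈ ⟨29⟩ iff 22^41 ≡ 1 (mod 83), since |⟨29⟩| = 41.
22^41 mod 83 = 82.
Since 82 ≠ 1, 22 does not lie in the subgroup.

no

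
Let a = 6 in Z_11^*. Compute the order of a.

The order of 6 must divide p − 1 = 10 = 2 · 5.
Divisors: 1, 2, 5, 10.
Check each in increasing order: 6^1 ≡ 6;  6^2 ≡ 3;  6^5 ≡ 10;  6^10 ≡ 1.
Smallest exponent giving 1 is 10.

10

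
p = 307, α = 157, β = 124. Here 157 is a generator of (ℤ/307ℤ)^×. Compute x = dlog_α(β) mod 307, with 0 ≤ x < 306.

247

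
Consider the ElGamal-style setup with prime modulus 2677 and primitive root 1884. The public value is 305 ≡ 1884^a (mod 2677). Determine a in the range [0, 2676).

2274

Baby-step giant-step with m = ceil(sqrt(2676)) = 52.
Baby table (1884^j mod 2677 for j=0..51):
  0:1  1:1884  2:2431  3:2334  4:1622  5:1391  6:2538  7:470
  8:2070  9:2168  10:2087  11:2072  12:582  13:1595  14:1386  15:1149
  16:1700  17:1108  18:2089  19:486  20:90  21:909  22:1953  23:1254
  24:1422  25:2048  26:875  27:2145  28:1587  29:2376  30:440  31:1767
  32:1517  33:1669  34:1598  35:1684  36:411  37:671  38:620  39:908
  40:69  41:1500  42:1765  43:426  44:2161  45:2284  46:1117  47:306
  48:949  49:2357  50:2122  51:1087
Giant step factor: 1884^(-52) ≡ 1785 (mod 2677).
Scan 305·1785^i mod 2677 for i = 0, 1, …:
  i=0: 305   i=1: 994   i=2: 2116   i=3: 2490
  i=4: 830   i=5: 1169   i=6: 1282   i=7: 2212
  i=8: 2522   i=9: 1733     …   i=42: 1860
  i=43: 620
Match at i=43, j=38: a = 43·52 + 38 = 2274.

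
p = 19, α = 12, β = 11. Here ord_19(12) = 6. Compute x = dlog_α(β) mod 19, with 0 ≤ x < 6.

Successive powers of 12 modulo 19:
  12^0=1  12^1=12  12^2=11
So 12^2 ≡ 11 (mod 19), giving x = 2.

2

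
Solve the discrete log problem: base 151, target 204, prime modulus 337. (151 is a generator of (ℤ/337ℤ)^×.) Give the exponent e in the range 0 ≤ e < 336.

245

Baby-step giant-step with m = ceil(sqrt(336)) = 19.
Baby table (151^j mod 337 for j=0..18):
  0:1  1:151  2:222  3:159  4:82  5:250  6:6  7:232
  8:321  9:280  10:155  11:152  12:36  13:44  14:241  15:332
  16:256  17:238  18:216
Giant step factor: 151^(-19) ≡ 60 (mod 337).
Scan 204·60^i mod 337 for i = 0, 1, …:
  i=0: 204   i=1: 108   i=2: 77   i=3: 239
  i=4: 186   i=5: 39   i=6: 318   i=7: 208
  i=8: 11   i=9: 323   i=10: 171   i=11: 150
  i=12: 238
Match at i=12, j=17: e = 12·19 + 17 = 245.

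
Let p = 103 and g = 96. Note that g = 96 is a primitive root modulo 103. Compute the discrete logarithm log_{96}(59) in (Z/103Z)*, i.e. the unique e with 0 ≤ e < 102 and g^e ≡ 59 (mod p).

Baby-step giant-step with m = ceil(sqrt(102)) = 11.
Baby table (96^j mod 103 for j=0..10):
  0:1  1:96  2:49  3:69  4:32  5:85  6:23  7:45
  8:97  9:42  10:15
Giant step factor: 96^(-11) ≡ 51 (mod 103).
Scan 59·51^i mod 103 for i = 0, 1, …:
  i=0: 59   i=1: 22   i=2: 92   i=3: 57
  i=4: 23
Match at i=4, j=6: e = 4·11 + 6 = 50.

50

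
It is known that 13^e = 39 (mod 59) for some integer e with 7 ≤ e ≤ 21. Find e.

Compute 13^7 mod 59 = 11, then multiply by 13 repeatedly:
  13^7=11  13^8=25  13^9=30  13^10=36  13^11=55
  13^12=7  13^13=32  13^14=3  13^15=39
Found 39 at exponent 15.

15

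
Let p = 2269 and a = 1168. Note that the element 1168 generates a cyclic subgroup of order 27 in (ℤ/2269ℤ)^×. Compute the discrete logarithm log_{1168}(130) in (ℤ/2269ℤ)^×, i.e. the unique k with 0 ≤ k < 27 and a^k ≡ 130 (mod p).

Successive powers of 1168 modulo 2269:
  1168^0=1  1168^1=1168  1168^2=555  1168^3=1575  1168^4=1710  1168^5=560
  1168^6=608  1168^7=2216  1168^8=1628  1168^9=82  1168^10=478  1168^11=130
So 1168^11 ≡ 130 (mod 2269), giving k = 11.

11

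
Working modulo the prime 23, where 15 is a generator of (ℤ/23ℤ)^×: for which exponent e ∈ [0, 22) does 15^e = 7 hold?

5

Successive powers of 15 modulo 23:
  15^0=1  15^1=15  15^2=18  15^3=17  15^4=2  15^5=7
So 15^5 ≡ 7 (mod 23), giving e = 5.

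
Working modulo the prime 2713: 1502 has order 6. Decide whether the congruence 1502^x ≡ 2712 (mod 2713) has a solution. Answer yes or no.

2712 ∈ ⟨1502⟩ iff 2712^6 ≡ 1 (mod 2713), since |⟨1502⟩| = 6.
2712^6 mod 2713 = 1.
Since 1 = 1, 2712 lies in the subgroup.

yes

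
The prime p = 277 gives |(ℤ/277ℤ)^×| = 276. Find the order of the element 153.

276

The order of 153 must divide p − 1 = 276 = 2^2 · 3 · 23.
Divisors: 1, 2, 3, 4, 6, 12, 23, 46, 69, 92, 138, 276.
Check each in increasing order: 153^1 ≡ 153;  153^2 ≡ 141;  153^3 ≡ 244;  153^4 ≡ 214;  153^6 ≡ 258;  153^12 ≡ 84;  153^23 ≡ 95;  153^46 ≡ 161;  153^69 ≡ 60;  153^92 ≡ 160;  153^138 ≡ 276;  153^276 ≡ 1.
Smallest exponent giving 1 is 276.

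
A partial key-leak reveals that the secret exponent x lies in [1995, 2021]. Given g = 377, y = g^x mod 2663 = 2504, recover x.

2013

Compute 377^1995 mod 2663 = 623, then multiply by 377 repeatedly:
  377^1995=623  377^1996=527  377^1997=1617  377^1998=2445  377^1999=367
  377^2000=2546  377^2001=1162  377^2002=1342  377^2003=2627  377^2004=2406
  377^2005=1642  377^2006=1218  377^2007=1150  377^2008=2144  377^2009=1399
  377^2010=149  377^2011=250  377^2012=1045  377^2013=2504
Found 2504 at exponent 2013.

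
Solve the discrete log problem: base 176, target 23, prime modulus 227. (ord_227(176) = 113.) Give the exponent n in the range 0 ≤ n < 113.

107

Baby-step giant-step with m = ceil(sqrt(113)) = 11.
Baby table (176^j mod 227 for j=0..10):
  0:1  1:176  2:104  3:144  4:147  5:221  6:79  7:57
  8:44  9:26  10:36
Giant step factor: 176^(-11) ≡ 34 (mod 227).
Scan 23·34^i mod 227 for i = 0, 1, …:
  i=0: 23   i=1: 101   i=2: 29   i=3: 78
  i=4: 155   i=5: 49   i=6: 77   i=7: 121
  i=8: 28   i=9: 44
Match at i=9, j=8: n = 9·11 + 8 = 107.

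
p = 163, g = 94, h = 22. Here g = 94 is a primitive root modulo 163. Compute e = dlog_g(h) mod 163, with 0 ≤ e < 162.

24

Baby-step giant-step with m = ceil(sqrt(162)) = 13.
Baby table (94^j mod 163 for j=0..12):
  0:1  1:94  2:34  3:99  4:15  5:106  6:21  7:18
  8:62  9:123  10:152  11:107  12:115
Giant step factor: 94^(-13) ≡ 116 (mod 163).
Scan 22·116^i mod 163 for i = 0, 1, …:
  i=0: 22   i=1: 107
Match at i=1, j=11: e = 1·13 + 11 = 24.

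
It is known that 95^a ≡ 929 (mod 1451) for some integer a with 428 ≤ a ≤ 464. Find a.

Compute 95^428 mod 1451 = 1213, then multiply by 95 repeatedly:
  95^428=1213  95^429=606  95^430=981  95^431=331  95^432=974
  95^433=1117  95^434=192  95^435=828  95^436=306  95^437=50
  95^438=397  95^439=1440  95^440=406  95^441=844  95^442=375
  95^443=801  95^444=643  95^445=143  95^446=526  95^447=636
  95^448=929
Found 929 at exponent 448.

448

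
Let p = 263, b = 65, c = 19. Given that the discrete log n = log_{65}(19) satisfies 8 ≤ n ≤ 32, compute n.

Compute 65^8 mod 263 = 150, then multiply by 65 repeatedly:
  65^8=150  65^9=19
Found 19 at exponent 9.

9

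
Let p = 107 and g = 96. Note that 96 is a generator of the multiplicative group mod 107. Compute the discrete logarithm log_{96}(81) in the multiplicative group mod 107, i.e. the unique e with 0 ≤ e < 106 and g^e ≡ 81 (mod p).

32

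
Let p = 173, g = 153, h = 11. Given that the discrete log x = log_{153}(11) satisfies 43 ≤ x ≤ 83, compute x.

Compute 153^43 mod 173 = 93, then multiply by 153 repeatedly:
  153^43=93  153^44=43  153^45=5  153^46=73  153^47=97
  153^48=136  153^49=48  153^50=78  153^51=170  153^52=60
  153^53=11
Found 11 at exponent 53.

53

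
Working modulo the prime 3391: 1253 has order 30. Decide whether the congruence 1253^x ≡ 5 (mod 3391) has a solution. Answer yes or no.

5 ∈ ⟨1253⟩ iff 5^30 ≡ 1 (mod 3391), since |⟨1253⟩| = 30.
5^30 mod 3391 = 2214.
Since 2214 ≠ 1, 5 does not lie in the subgroup.

no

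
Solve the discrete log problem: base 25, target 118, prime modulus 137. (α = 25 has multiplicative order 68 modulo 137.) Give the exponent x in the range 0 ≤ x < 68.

47

Baby-step giant-step with m = ceil(sqrt(68)) = 9.
Baby table (25^j mod 137 for j=0..8):
  0:1  1:25  2:77  3:7  4:38  5:128  6:49  7:129
  8:74
Giant step factor: 25^(-9) ≡ 2 (mod 137).
Scan 118·2^i mod 137 for i = 0, 1, …:
  i=0: 118   i=1: 99   i=2: 61   i=3: 122
  i=4: 107   i=5: 77
Match at i=5, j=2: x = 5·9 + 2 = 47.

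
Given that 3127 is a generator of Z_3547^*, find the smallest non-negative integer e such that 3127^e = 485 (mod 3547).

Baby-step giant-step with m = ceil(sqrt(3546)) = 60.
Baby table (3127^j mod 3547 for j=0..59):
  0:1  1:3127  2:2597  3:1736  4:1562  5:155  6:2293  7:1724
  8:3055  9:914  10:2743  11:715  12:1195  13:1774  14:3337  15:3072
  16:868  17:781  18:1851  19:2920  20:862  21:3301  22:457  23:3145
  24:2131  25:2371  26:887  27:3442  28:1536  29:434  30:2164  31:2699
  32:1460  33:431  34:3424  35:2002  36:3346  37:2839  38:2959  39:2217
  40:1721  41:768  42:217  43:1082  44:3123  45:730  46:1989  47:1712
  48:1001  49:1673  50:3193  51:3253  52:2882  53:2634  54:384  55:1882
  56:541  57:3335  58:365  59:2768
Giant step factor: 3127^(-60) ≡ 1413 (mod 3547).
Scan 485·1413^i mod 3547 for i = 0, 1, …:
  i=0: 485   i=1: 734   i=2: 1418   i=3: 3126
  i=4: 1023   i=5: 1870   i=6: 3342   i=7: 1189
  i=8: 2326   i=9: 2116     …   i=16: 346
  i=17: 2959
Match at i=17, j=38: e = 17·60 + 38 = 1058.

1058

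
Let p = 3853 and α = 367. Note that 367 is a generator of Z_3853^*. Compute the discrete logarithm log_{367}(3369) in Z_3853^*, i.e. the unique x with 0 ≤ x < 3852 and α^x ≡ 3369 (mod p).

Baby-step giant-step with m = ceil(sqrt(3852)) = 63.
Baby table (367^j mod 3853 for j=0..62):
  0:1  1:367  2:3687  3:726  4:585  5:2780  6:3068  7:880
  8:3161  9:334  10:3135  11:2351  12:3598  13:2740  14:3800  15:3667
  16:1092  17:52  18:3672  19:2927  20:3075  21:3449  22:1999  23:1563
  24:3377  25:2546  26:1956  27:1194  28:2809  29:2152  30:3772  31:1097
  32:1887  33:2842  34:2704  35:2147  36:1937  37:1927  38:2110  39:3770
  40:363  41:2219  42:1390  43:1534  44:440  45:3507  46:167  47:3494
  48:3102  49:1799  50:1370  51:1900  52:3760  53:546  54:26  55:1836
  56:3390  57:3464  58:3651  59:2926  60:2708  61:3615  62:1273
Giant step factor: 367^(-63) ≡ 1698 (mod 3853).
Scan 3369·1698^i mod 3853 for i = 0, 1, …:
  i=0: 3369   i=1: 2710   i=2: 1098   i=3: 3405
  i=4: 2190   i=5: 475   i=6: 1273
Match at i=6, j=62: x = 6·63 + 62 = 440.

440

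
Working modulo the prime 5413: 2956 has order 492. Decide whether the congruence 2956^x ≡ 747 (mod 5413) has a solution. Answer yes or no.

no

747 ∈ ⟨2956⟩ iff 747^492 ≡ 1 (mod 5413), since |⟨2956⟩| = 492.
747^492 mod 5413 = 4478.
Since 4478 ≠ 1, 747 does not lie in the subgroup.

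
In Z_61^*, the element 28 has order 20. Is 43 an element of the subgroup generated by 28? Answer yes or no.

⟨28⟩ has order 20; its elements mod 61 are {1, 3, 8, 9, 11, 20, 23, 24, 27, 28, 33, 34, 37, 38, 41, 50, 52, 53, 58, 60}.
43 is not in this set.

no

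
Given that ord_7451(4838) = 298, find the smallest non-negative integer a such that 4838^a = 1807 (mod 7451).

287

Baby-step giant-step with m = ceil(sqrt(298)) = 18.
Baby table (4838^j mod 7451 for j=0..17):
  0:1  1:4838  2:2653  3:4592  4:4665  5:191  6:134  7:55
  8:5305  9:4346  10:6677  11:3241  12:3054  13:7370  14:3025  15:1186
  16:598  17:2136
Giant step factor: 4838^(-18) ≡ 1794 (mod 7451).
Scan 1807·1794^i mod 7451 for i = 0, 1, …:
  i=0: 1807   i=1: 573   i=2: 7175   i=3: 4073
  i=4: 4982   i=5: 3959   i=6: 1643   i=7: 4397
  i=8: 5060   i=9: 2322     …   i=14: 6580
  i=15: 2136
Match at i=15, j=17: a = 15·18 + 17 = 287.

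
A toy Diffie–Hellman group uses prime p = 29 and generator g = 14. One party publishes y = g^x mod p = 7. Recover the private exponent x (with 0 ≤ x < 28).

16

Successive powers of 14 modulo 29:
  14^0=1  14^1=14  14^2=22  14^3=18  14^4=20  14^5=19
  14^6=5  14^7=12  14^8=23  14^9=3  14^10=13  14^11=8
  14^12=25  14^13=2  14^14=28  14^15=15  14^16=7
So 14^16 ≡ 7 (mod 29), giving x = 16.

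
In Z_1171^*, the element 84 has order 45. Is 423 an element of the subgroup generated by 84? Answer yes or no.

yes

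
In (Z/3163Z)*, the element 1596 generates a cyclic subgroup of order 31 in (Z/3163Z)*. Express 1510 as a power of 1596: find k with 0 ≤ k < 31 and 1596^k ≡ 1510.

Successive powers of 1596 modulo 3163:
  1596^0=1  1596^1=1596  1596^2=1001  1596^3=281  1596^4=2493  1596^5=2937
  1596^6=3049  1596^7=1510
So 1596^7 ≡ 1510 (mod 3163), giving k = 7.

7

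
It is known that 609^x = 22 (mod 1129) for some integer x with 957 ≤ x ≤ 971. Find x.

967

Compute 609^957 mod 1129 = 257, then multiply by 609 repeatedly:
  609^957=257  609^958=711  609^959=592  609^960=377  609^961=406
  609^962=3  609^963=698  609^964=578  609^965=883  609^966=343
  609^967=22
Found 22 at exponent 967.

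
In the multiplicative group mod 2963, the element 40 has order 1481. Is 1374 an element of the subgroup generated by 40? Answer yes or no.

no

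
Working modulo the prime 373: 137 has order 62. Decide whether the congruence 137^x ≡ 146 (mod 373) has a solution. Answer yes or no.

146 ∈ ⟨137⟩ iff 146^62 ≡ 1 (mod 373), since |⟨137⟩| = 62.
146^62 mod 373 = 372.
Since 372 ≠ 1, 146 does not lie in the subgroup.

no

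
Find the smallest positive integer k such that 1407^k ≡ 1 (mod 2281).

The order of 1407 must divide p − 1 = 2280 = 2^3 · 3 · 5 · 19.
Divisors: 1, 2, 3, 4, 5, 6, 8, 10, 12, 15, 19, 20, 24, 30, 38, 40, 57, 60, 76, 95, 114, 120, 152, 190, 228, 285, 380, 456, 570, 760, 1140, 2280.
Check each in increasing order: 1407^1 ≡ 1407;  1407^2 ≡ 2022;  1407^3 ≡ 547;  1407^4 ≡ 932;  1407^5 ≡ 2030;  1407^6 ≡ 398;  1407^8 ≡ 1844;  1407^10 ≡ 1414;  1407^12 ≡ 1015;  1407^15 ≡ 922;  1407^19 ≡ 1648;  1407^20 ≡ 1240;  1407^24 ≡ 1494;  1407^30 ≡ 1552;  1407^38 ≡ 1514;  1407^40 ≡ 206;  1407^57 ≡ 1939;  1407^60 ≡ 2249;  1407^76 ≡ 2072;  1407^95 ≡ 2280;  1407^114 ≡ 633;  1407^120 ≡ 1024;  1407^152 ≡ 342;  1407^190 ≡ 1.
Smallest exponent giving 1 is 190.

190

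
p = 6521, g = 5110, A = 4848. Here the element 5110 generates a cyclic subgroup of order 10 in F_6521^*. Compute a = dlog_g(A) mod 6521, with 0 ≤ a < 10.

9

Successive powers of 5110 modulo 6521:
  5110^0=1  5110^1=5110  5110^2=2016  5110^3=5101  5110^4=1673  5110^5=6520
  5110^6=1411  5110^7=4505  5110^8=1420  5110^9=4848
So 5110^9 ≡ 4848 (mod 6521), giving a = 9.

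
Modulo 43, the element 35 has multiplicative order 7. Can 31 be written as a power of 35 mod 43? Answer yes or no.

no

⟨35⟩ has order 7; its elements mod 43 are {1, 4, 11, 16, 21, 35, 41}.
31 is not in this set.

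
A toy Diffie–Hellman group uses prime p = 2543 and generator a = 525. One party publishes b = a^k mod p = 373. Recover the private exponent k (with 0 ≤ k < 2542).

462

Baby-step giant-step with m = ceil(sqrt(2542)) = 51.
Baby table (525^j mod 2543 for j=0..50):
  0:1  1:525  2:981  3:1339  4:1107  5:1371  6:106  7:2247
  8:2266  9:2069  10:364  11:375  12:1064  13:1683  14:1154  15:616
  16:439  17:1605  18:892  19:388  20:260  21:1721  22:760  23:2292
  24:461  25:440  26:2130  27:1873  28:1727  29:1367  30:549  31:866
  32:1996  33:184  34:2509  35:2494  36:2248  37:248  38:507  39:1703
  40:1482  41:2435  42:1789  43:858  44:339  45:2508  46:1969  47:1267
  48:1452  49:1943  50:332
Giant step factor: 525^(-51) ≡ 2397 (mod 2543).
Scan 373·2397^i mod 2543 for i = 0, 1, …:
  i=0: 373   i=1: 1488   i=2: 1450   i=3: 1912
  i=4: 578   i=5: 2074   i=6: 2356   i=7: 1872
  i=8: 1332   i=9: 1339
Match at i=9, j=3: k = 9·51 + 3 = 462.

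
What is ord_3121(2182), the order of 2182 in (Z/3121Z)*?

1560

The order of 2182 must divide p − 1 = 3120 = 2^4 · 3 · 5 · 13.
Divisors: 1, 2, 3, 4, 5, 6, 8, 10, 12, 13, 15, 16, 20, 24, 26, 30, 39, 40, 48, 52, 60, 65, 78, 80, 104, 120, 130, 156, 195, 208, 240, 260, 312, 390, 520, 624, 780, 1040, 1560, 3120.
Check each in increasing order: 2182^1 ≡ 2182;  2182^2 ≡ 1599;  2182^3 ≡ 2861;  2182^4 ≡ 702;  2182^5 ≡ 2474;  2182^6 ≡ 2059;  2182^8 ≡ 2807;  2182^10 ≡ 395;  2182^12 ≡ 1163;  2182^13 ≡ 293;  2182^15 ≡ 357;  2182^16 ≡ 1845;  2182^20 ≡ 3096;  2182^24 ≡ 1176;  2182^26 ≡ 1582;  2182^30 ≡ 2609;  2182^39 ≡ 1618;  2182^40 ≡ 625;  2182^48 ≡ 373;  2182^52 ≡ 2803;  2182^60 ≡ 3101;  2182^65 ≡ 456;  2182^78 ≡ 2526;  2182^80 ≡ 500;  2182^104 ≡ 1252;  2182^120 ≡ 400;  2182^130 ≡ 1950;  2182^156 ≡ 1352;  2182^195 ≡ 2836;  2182^208 ≡ 762;  2182^240 ≡ 829;  2182^260 ≡ 1122;  2182^312 ≡ 2119;  2182^390 ≡ 79;  2182^520 ≡ 1121;  2182^624 ≡ 2163;  2182^780 ≡ 3120;  2182^1040 ≡ 1999;  2182^1560 ≡ 1.
Smallest exponent giving 1 is 1560.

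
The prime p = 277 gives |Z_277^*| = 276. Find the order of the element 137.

276

The order of 137 must divide p − 1 = 276 = 2^2 · 3 · 23.
Divisors: 1, 2, 3, 4, 6, 12, 23, 46, 69, 92, 138, 276.
Check each in increasing order: 137^1 ≡ 137;  137^2 ≡ 210;  137^3 ≡ 239;  137^4 ≡ 57;  137^6 ≡ 59;  137^12 ≡ 157;  137^23 ≡ 95;  137^46 ≡ 161;  137^69 ≡ 60;  137^92 ≡ 160;  137^138 ≡ 276;  137^276 ≡ 1.
Smallest exponent giving 1 is 276.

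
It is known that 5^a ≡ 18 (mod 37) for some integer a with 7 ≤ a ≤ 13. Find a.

7

Compute 5^7 mod 37 = 18, then multiply by 5 repeatedly:
  5^7=18
Found 18 at exponent 7.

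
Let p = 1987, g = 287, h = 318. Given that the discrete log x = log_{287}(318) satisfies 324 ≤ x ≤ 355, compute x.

333

Compute 287^324 mod 1987 = 1475, then multiply by 287 repeatedly:
  287^324=1475  287^325=94  287^326=1147  287^327=1334  287^328=1354
  287^329=1133  287^330=1290  287^331=648  287^332=1185  287^333=318
Found 318 at exponent 333.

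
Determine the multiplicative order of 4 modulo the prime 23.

11

The order of 4 must divide p − 1 = 22 = 2 · 11.
Divisors: 1, 2, 11, 22.
Check each in increasing order: 4^1 ≡ 4;  4^2 ≡ 16;  4^11 ≡ 1.
Smallest exponent giving 1 is 11.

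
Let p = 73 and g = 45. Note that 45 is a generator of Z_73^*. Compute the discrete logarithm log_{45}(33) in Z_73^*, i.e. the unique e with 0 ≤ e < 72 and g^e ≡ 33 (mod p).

Baby-step giant-step with m = ceil(sqrt(72)) = 9.
Baby table (45^j mod 73 for j=0..8):
  0:1  1:45  2:54  3:21  4:69  5:39  6:3  7:62
  8:16
Giant step factor: 45^(-9) ≡ 51 (mod 73).
Scan 33·51^i mod 73 for i = 0, 1, …:
  i=0: 33   i=1: 4   i=2: 58   i=3: 38
  i=4: 40   i=5: 69
Match at i=5, j=4: e = 5·9 + 4 = 49.

49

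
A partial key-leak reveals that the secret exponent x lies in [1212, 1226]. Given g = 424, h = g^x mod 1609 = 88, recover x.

1216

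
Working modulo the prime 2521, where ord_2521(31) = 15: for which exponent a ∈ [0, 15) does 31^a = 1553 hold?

13

Successive powers of 31 modulo 2521:
  31^0=1  31^1=31  31^2=961  31^3=2060  31^4=835  31^5=675
  31^6=757  31^7=778  31^8=1429  31^9=1442  31^10=1845  31^11=1733
  31^12=782  31^13=1553
So 31^13 ≡ 1553 (mod 2521), giving a = 13.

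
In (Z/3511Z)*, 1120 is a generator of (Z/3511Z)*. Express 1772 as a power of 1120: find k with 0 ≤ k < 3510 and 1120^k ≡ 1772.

Baby-step giant-step with m = ceil(sqrt(3510)) = 60.
Baby table (1120^j mod 3511 for j=0..59):
  0:1  1:1120  2:973  3:1350  4:2270  5:436  6:291  7:2908
  8:2263  9:3129  10:502  11:480  12:417  13:77  14:1976  15:1190
  16:2131  17:2751  18:1973  19:1341  20:2723  21:2212  22:2185  23:33
  24:1850  25:510  26:2418  27:1179  28:344  29:2581  30:1167  31:948
  32:1438  33:2522  34:1796  35:3228  36:2541  37:2010  38:649  39:103
  40:3008  41:1911  42:2121  43:2084  44:2776  45:1885  46:1089  47:1363
  48:2786  49:2552  50:286  51:819  52:909  53:3401  54:3196  55:1811
  56:2473  57:3092  58:1194  59:3100
Giant step factor: 1120^(-60) ≡ 2844 (mod 3511).
Scan 1772·2844^i mod 3511 for i = 0, 1, …:
  i=0: 1772   i=1: 1283   i=2: 923   i=3: 2295
  i=4: 31   i=5: 389   i=6: 351   i=7: 1120
Match at i=7, j=1: k = 7·60 + 1 = 421.

421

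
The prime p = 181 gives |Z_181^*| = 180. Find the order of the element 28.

180

The order of 28 must divide p − 1 = 180 = 2^2 · 3^2 · 5.
Divisors: 1, 2, 3, 4, 5, 6, 9, 10, 12, 15, 18, 20, 30, 36, 45, 60, 90, 180.
Check each in increasing order: 28^1 ≡ 28;  28^2 ≡ 60;  28^3 ≡ 51;  28^4 ≡ 161;  28^5 ≡ 164;  28^6 ≡ 67;  28^9 ≡ 159;  28^10 ≡ 108;  28^12 ≡ 145;  28^15 ≡ 155;  28^18 ≡ 122;  28^20 ≡ 80;  28^30 ≡ 133;  28^36 ≡ 42;  28^45 ≡ 162;  28^60 ≡ 132;  28^90 ≡ 180;  28^180 ≡ 1.
Smallest exponent giving 1 is 180.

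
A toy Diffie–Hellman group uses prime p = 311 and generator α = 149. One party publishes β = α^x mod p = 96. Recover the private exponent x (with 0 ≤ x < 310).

288

Baby-step giant-step with m = ceil(sqrt(310)) = 18.
Baby table (149^j mod 311 for j=0..17):
  0:1  1:149  2:120  3:153  4:94  5:11  6:84  7:76
  8:128  9:101  10:121  11:302  12:214  13:164  14:178  15:87
  16:212  17:177
Giant step factor: 149^(-18) ≡ 5 (mod 311).
Scan 96·5^i mod 311 for i = 0, 1, …:
  i=0: 96   i=1: 169   i=2: 223   i=3: 182
  i=4: 288   i=5: 196   i=6: 47   i=7: 235
  i=8: 242   i=9: 277     …   i=15: 249
  i=16: 1
Match at i=16, j=0: x = 16·18 + 0 = 288.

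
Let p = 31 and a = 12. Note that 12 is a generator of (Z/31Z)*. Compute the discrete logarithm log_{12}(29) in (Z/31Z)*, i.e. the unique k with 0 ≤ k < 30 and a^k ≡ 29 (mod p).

21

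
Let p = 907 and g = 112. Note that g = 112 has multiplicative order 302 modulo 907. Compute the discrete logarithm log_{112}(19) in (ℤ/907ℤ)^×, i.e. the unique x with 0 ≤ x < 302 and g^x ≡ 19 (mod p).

196

Baby-step giant-step with m = ceil(sqrt(302)) = 18.
Baby table (112^j mod 907 for j=0..17):
  0:1  1:112  2:753  3:892  4:134  5:496  6:225  7:711
  8:723  9:253  10:219  11:39  12:740  13:343  14:322  15:691
  16:297  17:612
Giant step factor: 112^(-18) ≡ 727 (mod 907).
Scan 19·727^i mod 907 for i = 0, 1, …:
  i=0: 19   i=1: 208   i=2: 654   i=3: 190
  i=4: 266   i=5: 191   i=6: 86   i=7: 846
  i=8: 96   i=9: 860   i=10: 297
Match at i=10, j=16: x = 10·18 + 16 = 196.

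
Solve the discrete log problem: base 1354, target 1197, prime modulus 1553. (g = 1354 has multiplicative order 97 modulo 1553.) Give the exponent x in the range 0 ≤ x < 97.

Baby-step giant-step with m = ceil(sqrt(97)) = 10.
Baby table (1354^j mod 1553 for j=0..9):
  0:1  1:1354  2:776  3:876  4:1165  5:1115  6:194  7:219
  8:1456  9:667
Giant step factor: 1354^(-10) ≡ 1521 (mod 1553).
Scan 1197·1521^i mod 1553 for i = 0, 1, …:
  i=0: 1197   i=1: 521   i=2: 411   i=3: 825
  i=4: 1
Match at i=4, j=0: x = 4·10 + 0 = 40.

40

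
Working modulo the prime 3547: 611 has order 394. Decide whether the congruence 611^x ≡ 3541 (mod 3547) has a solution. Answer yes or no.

3541 ∈ ⟨611⟩ iff 3541^394 ≡ 1 (mod 3547), since |⟨611⟩| = 394.
3541^394 mod 3547 = 2384.
Since 2384 ≠ 1, 3541 does not lie in the subgroup.

no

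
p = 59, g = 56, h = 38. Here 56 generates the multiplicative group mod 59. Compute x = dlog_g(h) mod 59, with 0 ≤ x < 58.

35

Baby-step giant-step with m = ceil(sqrt(58)) = 8.
Baby table (56^j mod 59 for j=0..7):
  0:1  1:56  2:9  3:32  4:22  5:52  6:21  7:55
Giant step factor: 56^(-8) ≡ 5 (mod 59).
Scan 38·5^i mod 59 for i = 0, 1, …:
  i=0: 38   i=1: 13   i=2: 6   i=3: 30
  i=4: 32
Match at i=4, j=3: x = 4·8 + 3 = 35.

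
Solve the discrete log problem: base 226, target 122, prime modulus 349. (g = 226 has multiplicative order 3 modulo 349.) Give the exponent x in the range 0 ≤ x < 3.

2

Successive powers of 226 modulo 349:
  226^0=1  226^1=226  226^2=122
So 226^2 ≡ 122 (mod 349), giving x = 2.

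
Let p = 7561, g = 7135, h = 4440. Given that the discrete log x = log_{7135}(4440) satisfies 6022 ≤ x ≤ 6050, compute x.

Compute 7135^6022 mod 7561 = 2887, then multiply by 7135 repeatedly:
  7135^6022=2887  7135^6023=2581  7135^6024=4400  7135^6025=728  7135^6026=7434
  7135^6027=1175  7135^6028=6037  7135^6029=6539  7135^6030=4395  7135^6031=2858
  7135^6032=7374  7135^6033=4052  7135^6034=5317  7135^6035=3258  7135^6036=3316
  7135^6037=1291  7135^6038=1987  7135^6039=370  7135^6040=1161  7135^6041=4440
Found 4440 at exponent 6041.

6041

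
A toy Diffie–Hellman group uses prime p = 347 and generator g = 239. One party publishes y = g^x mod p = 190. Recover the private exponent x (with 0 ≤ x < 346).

271

Baby-step giant-step with m = ceil(sqrt(346)) = 19.
Baby table (239^j mod 347 for j=0..18):
  0:1  1:239  2:213  3:245  4:259  5:135  6:341  7:301
  8:110  9:265  10:181  11:231  12:36  13:276  14:34  15:145
  16:302  17:2  18:131
Giant step factor: 239^(-19) ≡ 123 (mod 347).
Scan 190·123^i mod 347 for i = 0, 1, …:
  i=0: 190   i=1: 121   i=2: 309   i=3: 184
  i=4: 77   i=5: 102   i=6: 54   i=7: 49
  i=8: 128   i=9: 129     …   i=13: 255
  i=14: 135
Match at i=14, j=5: x = 14·19 + 5 = 271.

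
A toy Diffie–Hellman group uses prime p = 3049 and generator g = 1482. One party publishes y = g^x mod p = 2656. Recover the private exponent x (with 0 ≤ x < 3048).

Baby-step giant-step with m = ceil(sqrt(3048)) = 56.
Baby table (1482^j mod 3049 for j=0..55):
  0:1  1:1482  2:1044  3:1365  4:1443  5:1177  6:286  7:41
  8:2831  9:118  10:1083  11:1232  12:2522  13:2579  14:1681  15:209
  16:1789  17:1717  18:1728  19:2785  20:2073  21:1843  22:2471  23:173
  24:270  25:721  26:1372  27:2670  28:2387  29:694  30:995  31:1923
  32:2120  33:1370  34:2755  35:299  36:1013  37:1158  38:2618  39:1548
  40:1288  41:142  42:63  43:1896  44:1743  45:623  46:2488  47:975
  48:2773  49:2583  50:1511  51:1336  52:1151  53:1391  54:338  55:880
Giant step factor: 1482^(-56) ≡ 1716 (mod 3049).
Scan 2656·1716^i mod 3049 for i = 0, 1, …:
  i=0: 2656   i=1: 2490   i=2: 1191   i=3: 926
  i=4: 487   i=5: 266   i=6: 2155   i=7: 2592
  i=8: 2430   i=9: 1897     …   i=20: 1431
  i=21: 1151
Match at i=21, j=52: x = 21·56 + 52 = 1228.

1228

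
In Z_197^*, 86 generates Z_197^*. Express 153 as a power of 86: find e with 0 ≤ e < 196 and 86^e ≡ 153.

19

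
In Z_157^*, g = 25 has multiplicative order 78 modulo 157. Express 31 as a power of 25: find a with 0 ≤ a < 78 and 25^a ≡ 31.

31

Baby-step giant-step with m = ceil(sqrt(78)) = 9.
Baby table (25^j mod 157 for j=0..8):
  0:1  1:25  2:154  3:82  4:9  5:68  6:130  7:110
  8:81
Giant step factor: 25^(-9) ≡ 49 (mod 157).
Scan 31·49^i mod 157 for i = 0, 1, …:
  i=0: 31   i=1: 106   i=2: 13   i=3: 9
Match at i=3, j=4: a = 3·9 + 4 = 31.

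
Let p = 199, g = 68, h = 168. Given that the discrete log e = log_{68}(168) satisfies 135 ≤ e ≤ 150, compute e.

145

Compute 68^135 mod 199 = 78, then multiply by 68 repeatedly:
  68^135=78  68^136=130  68^137=84  68^138=140  68^139=167
  68^140=13  68^141=88  68^142=14  68^143=156  68^144=61
  68^145=168
Found 168 at exponent 145.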